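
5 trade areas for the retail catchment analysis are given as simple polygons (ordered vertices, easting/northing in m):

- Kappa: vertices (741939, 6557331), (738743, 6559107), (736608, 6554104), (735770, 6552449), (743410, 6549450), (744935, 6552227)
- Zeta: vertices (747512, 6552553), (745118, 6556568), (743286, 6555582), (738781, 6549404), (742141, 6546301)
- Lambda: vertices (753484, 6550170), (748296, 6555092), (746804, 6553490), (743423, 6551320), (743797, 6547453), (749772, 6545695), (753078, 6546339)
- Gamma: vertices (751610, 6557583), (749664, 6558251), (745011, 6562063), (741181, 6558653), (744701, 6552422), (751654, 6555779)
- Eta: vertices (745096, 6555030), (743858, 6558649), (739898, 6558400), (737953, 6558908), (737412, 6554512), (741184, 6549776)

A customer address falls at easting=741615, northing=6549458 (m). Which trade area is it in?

Zeta

Cast a ray rightward from (741615, 6549458). For each polygon, the edges (by vertex number in listed order) whose endpoints lie on opposite sides of northing = 6549458, where each meets that height, and whether that is right or left of the point:
Kappa: 4–5 at easting≈743389.6 (right), 5–6 at easting≈743414.4 (right) → 2 crossings.
Zeta: 3–4 at easting≈738820.4 (left), 5–1 at easting≈744853.1 (right) → 1 crossing.
Lambda: 4–5 at easting≈743603.1 (right), 7–1 at easting≈753408.5 (right) → 2 crossings.
Gamma: no edge straddles that height → 0 crossings.
Eta: no edge straddles that height → 0 crossings.
Only Zeta has an odd count, so the point is inside Zeta.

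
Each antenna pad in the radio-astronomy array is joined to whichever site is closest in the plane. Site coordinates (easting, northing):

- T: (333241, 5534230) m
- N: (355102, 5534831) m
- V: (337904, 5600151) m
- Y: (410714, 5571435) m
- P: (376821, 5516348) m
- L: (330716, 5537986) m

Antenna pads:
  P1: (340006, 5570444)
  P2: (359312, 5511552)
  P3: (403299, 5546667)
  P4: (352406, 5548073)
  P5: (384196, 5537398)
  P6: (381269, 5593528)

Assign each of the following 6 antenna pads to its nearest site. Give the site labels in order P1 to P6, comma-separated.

V, P, Y, N, P, Y

P1 → V (d²=886924253.00)
P2 → P (d²=329566697.00)
P3 → Y (d²=668436049.00)
P4 → N (d²=182618980.00)
P5 → P (d²=497493125.00)
P6 → Y (d²=1355108674.00)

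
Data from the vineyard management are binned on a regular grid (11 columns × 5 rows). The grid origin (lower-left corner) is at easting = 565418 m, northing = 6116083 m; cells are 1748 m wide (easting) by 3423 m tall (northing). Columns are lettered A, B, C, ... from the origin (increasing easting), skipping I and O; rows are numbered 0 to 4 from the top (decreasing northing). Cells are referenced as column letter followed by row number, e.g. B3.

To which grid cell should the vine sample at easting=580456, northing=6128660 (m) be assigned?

Column index: ⌊(580456 − 565418) / 1748⌋ = ⌊8.603⌋ = 8 → column J
Row offset from origin: ⌊(6128660 − 6116083) / 3423⌋ = ⌊3.674⌋ = 3 → row 1 (counted from top)

J1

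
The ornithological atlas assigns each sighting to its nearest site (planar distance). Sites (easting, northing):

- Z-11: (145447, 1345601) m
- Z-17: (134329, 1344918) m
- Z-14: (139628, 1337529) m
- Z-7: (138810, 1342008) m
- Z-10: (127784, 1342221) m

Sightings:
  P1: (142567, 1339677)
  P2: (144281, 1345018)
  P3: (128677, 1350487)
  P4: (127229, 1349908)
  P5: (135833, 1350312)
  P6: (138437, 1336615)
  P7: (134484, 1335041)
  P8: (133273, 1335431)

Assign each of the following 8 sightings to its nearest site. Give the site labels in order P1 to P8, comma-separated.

Z-14, Z-11, Z-17, Z-10, Z-17, Z-14, Z-14, Z-14

P1 → Z-14 (d²=13251625.00)
P2 → Z-11 (d²=1699445.00)
P3 → Z-17 (d²=62958865.00)
P4 → Z-10 (d²=59397994.00)
P5 → Z-17 (d²=31357252.00)
P6 → Z-14 (d²=2253877.00)
P7 → Z-14 (d²=32650880.00)
P8 → Z-14 (d²=44787629.00)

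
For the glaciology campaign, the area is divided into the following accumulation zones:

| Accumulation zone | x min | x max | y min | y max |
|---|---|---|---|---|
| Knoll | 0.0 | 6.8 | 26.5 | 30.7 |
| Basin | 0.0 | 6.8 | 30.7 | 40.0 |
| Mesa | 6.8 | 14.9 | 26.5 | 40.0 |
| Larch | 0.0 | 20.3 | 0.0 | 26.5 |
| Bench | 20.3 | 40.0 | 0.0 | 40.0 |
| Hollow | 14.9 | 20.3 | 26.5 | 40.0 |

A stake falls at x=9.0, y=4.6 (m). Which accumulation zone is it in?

The point has x = 9.0 and y = 4.6.
Only Larch satisfies 0.0 ≤ x ≤ 20.3 and 0.0 ≤ y ≤ 26.5.

Larch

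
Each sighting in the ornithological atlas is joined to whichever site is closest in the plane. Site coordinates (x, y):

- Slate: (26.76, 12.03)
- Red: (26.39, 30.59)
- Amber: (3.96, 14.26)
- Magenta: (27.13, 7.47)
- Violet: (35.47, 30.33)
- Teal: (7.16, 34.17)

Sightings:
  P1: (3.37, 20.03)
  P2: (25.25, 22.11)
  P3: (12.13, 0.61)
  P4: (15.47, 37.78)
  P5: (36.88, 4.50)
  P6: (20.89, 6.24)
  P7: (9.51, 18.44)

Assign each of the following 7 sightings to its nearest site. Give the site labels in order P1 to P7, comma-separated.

P1 → Amber (d²=33.64)
P2 → Red (d²=73.21)
P3 → Amber (d²=253.07)
P4 → Teal (d²=82.09)
P5 → Magenta (d²=103.88)
P6 → Magenta (d²=40.45)
P7 → Amber (d²=48.27)

Amber, Red, Amber, Teal, Magenta, Magenta, Amber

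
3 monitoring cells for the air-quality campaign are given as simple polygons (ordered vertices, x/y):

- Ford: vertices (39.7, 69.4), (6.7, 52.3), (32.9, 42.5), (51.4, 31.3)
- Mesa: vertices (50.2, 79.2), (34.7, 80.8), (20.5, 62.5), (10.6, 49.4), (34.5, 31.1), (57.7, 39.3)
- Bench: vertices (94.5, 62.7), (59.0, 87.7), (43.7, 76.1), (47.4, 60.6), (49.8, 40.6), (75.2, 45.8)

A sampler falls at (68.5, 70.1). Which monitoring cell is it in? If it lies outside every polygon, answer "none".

Bench

Cast a ray rightward from (68.5, 70.1). For each polygon, the edges (by vertex number in listed order) whose endpoints lie on opposite sides of y = 70.1, where each meets that height, and whether that is right or left of the point:
Ford: no edge straddles that height → 0 crossings.
Mesa: 2–3 at x≈26.40 (left), 6–1 at x≈51.91 (left) → 0 crossings.
Bench: 1–2 at x≈83.99 (right), 3–4 at x≈45.13 (left) → 1 crossing.
Only Bench has an odd count, so the point is inside Bench.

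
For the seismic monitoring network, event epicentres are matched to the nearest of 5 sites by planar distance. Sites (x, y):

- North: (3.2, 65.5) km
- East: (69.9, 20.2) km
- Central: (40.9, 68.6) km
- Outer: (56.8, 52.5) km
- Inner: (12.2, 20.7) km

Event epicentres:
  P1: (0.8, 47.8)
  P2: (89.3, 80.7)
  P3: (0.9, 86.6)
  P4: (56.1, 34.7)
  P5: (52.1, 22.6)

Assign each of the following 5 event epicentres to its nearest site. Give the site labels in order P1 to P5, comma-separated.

North, Outer, North, Outer, East

P1 → North (d²=319.05)
P2 → Outer (d²=1851.49)
P3 → North (d²=450.50)
P4 → Outer (d²=317.33)
P5 → East (d²=322.60)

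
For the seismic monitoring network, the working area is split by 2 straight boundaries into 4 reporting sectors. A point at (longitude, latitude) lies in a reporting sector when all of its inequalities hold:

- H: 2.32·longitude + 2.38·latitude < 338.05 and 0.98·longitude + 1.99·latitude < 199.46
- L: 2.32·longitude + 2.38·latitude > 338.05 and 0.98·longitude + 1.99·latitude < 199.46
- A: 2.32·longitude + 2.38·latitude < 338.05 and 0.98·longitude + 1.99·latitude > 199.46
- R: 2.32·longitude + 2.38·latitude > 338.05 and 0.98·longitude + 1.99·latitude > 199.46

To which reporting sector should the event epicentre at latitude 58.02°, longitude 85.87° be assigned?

2.32·85.87 + 2.38·58.02 = 337.306, which is < 338.05
0.98·85.87 + 1.99·58.02 = 199.612, which is > 199.46
This sign pattern matches A.

A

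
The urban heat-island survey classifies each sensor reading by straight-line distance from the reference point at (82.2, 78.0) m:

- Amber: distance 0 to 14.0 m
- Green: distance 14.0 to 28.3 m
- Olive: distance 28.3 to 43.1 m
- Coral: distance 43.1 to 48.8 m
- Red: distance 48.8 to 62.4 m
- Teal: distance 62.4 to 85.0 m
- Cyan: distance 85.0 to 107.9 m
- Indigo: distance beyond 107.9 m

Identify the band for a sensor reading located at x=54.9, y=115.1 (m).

Distance = √((54.9−82.2)² + (115.1−78.0)²) = √(745.290 + 1376.410) = 46.062 m.
43.1 ≤ 46.062 < 48.8 → Coral.

Coral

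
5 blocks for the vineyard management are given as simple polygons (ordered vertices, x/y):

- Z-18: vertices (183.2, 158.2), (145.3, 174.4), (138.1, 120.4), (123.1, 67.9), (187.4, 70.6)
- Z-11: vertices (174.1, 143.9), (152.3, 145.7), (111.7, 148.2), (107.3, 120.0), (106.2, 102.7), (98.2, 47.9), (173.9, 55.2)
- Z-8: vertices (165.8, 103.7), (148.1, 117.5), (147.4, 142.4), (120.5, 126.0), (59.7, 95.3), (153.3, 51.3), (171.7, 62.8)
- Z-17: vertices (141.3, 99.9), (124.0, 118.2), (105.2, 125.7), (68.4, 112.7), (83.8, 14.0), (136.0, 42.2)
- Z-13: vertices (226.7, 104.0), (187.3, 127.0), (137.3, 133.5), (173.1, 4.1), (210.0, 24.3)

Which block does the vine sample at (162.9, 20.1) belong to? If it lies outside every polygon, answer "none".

Cast a ray rightward from (162.9, 20.1). For each polygon, the edges (by vertex number in listed order) whose endpoints lie on opposite sides of y = 20.1, where each meets that height, and whether that is right or left of the point:
Z-18: no edge straddles that height → 0 crossings.
Z-11: no edge straddles that height → 0 crossings.
Z-8: no edge straddles that height → 0 crossings.
Z-17: 4–5 at x≈82.85 (left), 5–6 at x≈95.09 (left) → 0 crossings.
Z-13: 3–4 at x≈168.67 (right), 4–5 at x≈202.33 (right) → 2 crossings.
All counts are even, so the point lies outside every listed polygon.

none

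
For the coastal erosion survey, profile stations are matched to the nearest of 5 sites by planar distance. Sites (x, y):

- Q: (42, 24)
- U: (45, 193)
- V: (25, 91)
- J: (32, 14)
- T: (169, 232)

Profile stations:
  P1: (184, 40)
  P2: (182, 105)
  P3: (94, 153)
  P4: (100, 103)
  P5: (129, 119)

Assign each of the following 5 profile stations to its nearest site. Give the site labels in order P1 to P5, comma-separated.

Q, T, U, V, V

P1 → Q (d²=20420.00)
P2 → T (d²=16298.00)
P3 → U (d²=4001.00)
P4 → V (d²=5769.00)
P5 → V (d²=11600.00)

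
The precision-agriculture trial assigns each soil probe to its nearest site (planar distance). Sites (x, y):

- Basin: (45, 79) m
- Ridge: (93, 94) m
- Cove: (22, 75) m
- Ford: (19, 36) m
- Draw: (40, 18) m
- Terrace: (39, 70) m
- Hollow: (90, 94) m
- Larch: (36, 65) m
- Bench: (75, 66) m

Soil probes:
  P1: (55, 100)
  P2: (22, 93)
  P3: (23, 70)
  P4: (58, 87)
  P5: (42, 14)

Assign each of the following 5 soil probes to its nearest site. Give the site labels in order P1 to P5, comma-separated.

Basin, Cove, Cove, Basin, Draw

P1 → Basin (d²=541.00)
P2 → Cove (d²=324.00)
P3 → Cove (d²=26.00)
P4 → Basin (d²=233.00)
P5 → Draw (d²=20.00)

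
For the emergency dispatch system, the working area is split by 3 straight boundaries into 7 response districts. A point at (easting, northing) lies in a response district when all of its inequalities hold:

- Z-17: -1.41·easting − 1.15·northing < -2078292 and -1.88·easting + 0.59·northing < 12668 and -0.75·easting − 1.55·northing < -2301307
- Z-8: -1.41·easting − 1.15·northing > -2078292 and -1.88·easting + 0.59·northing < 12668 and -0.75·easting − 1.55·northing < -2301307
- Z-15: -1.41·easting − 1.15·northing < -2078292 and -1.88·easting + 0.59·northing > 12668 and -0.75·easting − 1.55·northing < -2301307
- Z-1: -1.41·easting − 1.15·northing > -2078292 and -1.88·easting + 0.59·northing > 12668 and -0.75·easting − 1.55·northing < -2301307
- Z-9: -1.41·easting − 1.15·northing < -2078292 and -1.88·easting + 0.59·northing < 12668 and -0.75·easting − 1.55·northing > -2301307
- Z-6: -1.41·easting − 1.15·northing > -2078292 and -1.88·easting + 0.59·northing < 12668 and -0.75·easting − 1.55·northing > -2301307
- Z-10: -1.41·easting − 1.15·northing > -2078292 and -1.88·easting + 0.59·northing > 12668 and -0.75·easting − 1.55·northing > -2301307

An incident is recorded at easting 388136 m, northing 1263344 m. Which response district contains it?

Z-10

-1.41·388136 − 1.15·1263344 = -2000117.360, which is > -2078292
-1.88·388136 + 0.59·1263344 = 15677.280, which is > 12668
-0.75·388136 − 1.55·1263344 = -2249285.200, which is > -2301307
This sign pattern matches Z-10.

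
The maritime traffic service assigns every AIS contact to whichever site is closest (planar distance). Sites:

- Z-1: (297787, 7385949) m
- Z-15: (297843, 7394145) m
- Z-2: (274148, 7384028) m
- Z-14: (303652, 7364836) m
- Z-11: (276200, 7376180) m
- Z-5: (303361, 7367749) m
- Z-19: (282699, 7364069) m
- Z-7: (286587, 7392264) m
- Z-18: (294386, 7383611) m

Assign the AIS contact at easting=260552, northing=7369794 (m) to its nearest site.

Z-11

Squared distances to each site:
Z-1: 1647429250.000; Z-15: 1983589882.000; Z-2: 387457972.000; Z-14: 1882191764.000; Z-11: 285640900.000; Z-5: 1836792506.000; Z-19: 523265234.000; Z-7: 1182722125.000; Z-18: 1335649045.000.
Minimum at Z-11.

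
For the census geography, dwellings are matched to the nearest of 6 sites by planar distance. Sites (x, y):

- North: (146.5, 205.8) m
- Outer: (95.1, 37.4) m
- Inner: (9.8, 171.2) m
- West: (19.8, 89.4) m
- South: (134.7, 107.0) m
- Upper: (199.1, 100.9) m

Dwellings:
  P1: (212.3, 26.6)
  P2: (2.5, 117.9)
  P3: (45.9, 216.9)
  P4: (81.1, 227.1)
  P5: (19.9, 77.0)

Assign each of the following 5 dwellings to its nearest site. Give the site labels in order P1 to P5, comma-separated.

P1 → Upper (d²=5694.73)
P2 → West (d²=1111.54)
P3 → Inner (d²=3391.70)
P4 → North (d²=4730.85)
P5 → West (d²=153.77)

Upper, West, Inner, North, West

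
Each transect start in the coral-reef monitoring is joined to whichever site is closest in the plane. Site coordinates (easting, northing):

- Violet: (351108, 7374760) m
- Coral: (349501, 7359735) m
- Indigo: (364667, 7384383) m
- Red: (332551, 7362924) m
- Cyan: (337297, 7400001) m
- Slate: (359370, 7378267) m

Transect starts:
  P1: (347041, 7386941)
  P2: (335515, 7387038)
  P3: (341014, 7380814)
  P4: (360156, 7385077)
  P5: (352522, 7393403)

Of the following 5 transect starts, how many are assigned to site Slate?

0

P1 → Violet
P2 → Cyan
P3 → Violet
P4 → Indigo
P5 → Indigo
0 of the 5 go to Slate.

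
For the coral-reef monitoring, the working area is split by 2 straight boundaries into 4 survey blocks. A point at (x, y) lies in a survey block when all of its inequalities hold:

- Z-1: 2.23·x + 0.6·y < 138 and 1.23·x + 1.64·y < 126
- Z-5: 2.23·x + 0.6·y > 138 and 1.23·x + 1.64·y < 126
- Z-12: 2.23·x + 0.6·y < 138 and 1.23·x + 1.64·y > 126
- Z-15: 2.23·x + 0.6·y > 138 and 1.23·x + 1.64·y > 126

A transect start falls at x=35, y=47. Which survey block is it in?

2.23·35 + 0.6·47 = 106.250, which is < 138
1.23·35 + 1.64·47 = 120.130, which is < 126
This sign pattern matches Z-1.

Z-1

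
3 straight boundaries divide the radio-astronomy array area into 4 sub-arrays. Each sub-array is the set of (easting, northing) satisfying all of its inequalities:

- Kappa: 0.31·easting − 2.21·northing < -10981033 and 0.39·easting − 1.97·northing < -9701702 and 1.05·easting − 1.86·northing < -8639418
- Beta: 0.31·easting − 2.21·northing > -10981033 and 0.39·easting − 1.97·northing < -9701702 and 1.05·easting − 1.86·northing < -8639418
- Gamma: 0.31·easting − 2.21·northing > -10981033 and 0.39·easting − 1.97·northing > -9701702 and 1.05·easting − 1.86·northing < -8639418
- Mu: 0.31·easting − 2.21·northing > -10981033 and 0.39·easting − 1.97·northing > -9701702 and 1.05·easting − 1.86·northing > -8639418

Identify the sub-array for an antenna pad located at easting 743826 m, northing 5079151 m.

Kappa

0.31·743826 − 2.21·5079151 = -10994337.650, which is < -10981033
0.39·743826 − 1.97·5079151 = -9715835.330, which is < -9701702
1.05·743826 − 1.86·5079151 = -8666203.560, which is < -8639418
This sign pattern matches Kappa.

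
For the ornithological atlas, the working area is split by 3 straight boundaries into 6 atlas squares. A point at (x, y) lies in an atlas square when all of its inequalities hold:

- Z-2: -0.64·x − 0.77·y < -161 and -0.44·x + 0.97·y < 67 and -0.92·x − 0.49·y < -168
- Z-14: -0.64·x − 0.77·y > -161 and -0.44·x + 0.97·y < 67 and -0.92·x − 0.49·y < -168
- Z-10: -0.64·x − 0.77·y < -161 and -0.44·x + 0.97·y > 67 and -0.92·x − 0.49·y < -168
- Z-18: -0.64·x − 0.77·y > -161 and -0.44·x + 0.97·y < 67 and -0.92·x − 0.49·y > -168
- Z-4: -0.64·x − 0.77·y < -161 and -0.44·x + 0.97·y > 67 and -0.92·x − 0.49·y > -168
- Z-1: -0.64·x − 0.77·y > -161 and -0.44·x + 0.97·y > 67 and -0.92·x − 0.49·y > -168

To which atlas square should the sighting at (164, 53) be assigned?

Z-14

-0.64·164 − 0.77·53 = -145.770, which is > -161
-0.44·164 + 0.97·53 = -20.750, which is < 67
-0.92·164 − 0.49·53 = -176.850, which is < -168
This sign pattern matches Z-14.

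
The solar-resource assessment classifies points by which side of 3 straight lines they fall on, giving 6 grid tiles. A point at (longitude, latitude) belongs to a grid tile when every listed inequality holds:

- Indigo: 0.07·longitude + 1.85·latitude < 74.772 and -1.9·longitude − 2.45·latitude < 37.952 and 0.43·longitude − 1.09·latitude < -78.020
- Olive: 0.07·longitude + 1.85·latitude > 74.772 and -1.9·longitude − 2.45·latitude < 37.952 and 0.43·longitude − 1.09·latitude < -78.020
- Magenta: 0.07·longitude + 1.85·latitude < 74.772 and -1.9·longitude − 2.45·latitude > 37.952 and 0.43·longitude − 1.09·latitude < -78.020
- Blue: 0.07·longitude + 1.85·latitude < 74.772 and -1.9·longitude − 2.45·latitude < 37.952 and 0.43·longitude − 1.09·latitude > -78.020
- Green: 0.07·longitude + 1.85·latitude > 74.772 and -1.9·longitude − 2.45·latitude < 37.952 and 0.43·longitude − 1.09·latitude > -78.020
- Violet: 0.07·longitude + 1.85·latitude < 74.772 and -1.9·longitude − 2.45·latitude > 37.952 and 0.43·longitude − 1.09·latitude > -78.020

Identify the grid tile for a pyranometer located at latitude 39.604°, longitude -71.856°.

Violet

0.07·-71.856 + 1.85·39.604 = 68.237, which is < 74.772
-1.9·-71.856 − 2.45·39.604 = 39.497, which is > 37.952
0.43·-71.856 − 1.09·39.604 = -74.066, which is > -78.020
This sign pattern matches Violet.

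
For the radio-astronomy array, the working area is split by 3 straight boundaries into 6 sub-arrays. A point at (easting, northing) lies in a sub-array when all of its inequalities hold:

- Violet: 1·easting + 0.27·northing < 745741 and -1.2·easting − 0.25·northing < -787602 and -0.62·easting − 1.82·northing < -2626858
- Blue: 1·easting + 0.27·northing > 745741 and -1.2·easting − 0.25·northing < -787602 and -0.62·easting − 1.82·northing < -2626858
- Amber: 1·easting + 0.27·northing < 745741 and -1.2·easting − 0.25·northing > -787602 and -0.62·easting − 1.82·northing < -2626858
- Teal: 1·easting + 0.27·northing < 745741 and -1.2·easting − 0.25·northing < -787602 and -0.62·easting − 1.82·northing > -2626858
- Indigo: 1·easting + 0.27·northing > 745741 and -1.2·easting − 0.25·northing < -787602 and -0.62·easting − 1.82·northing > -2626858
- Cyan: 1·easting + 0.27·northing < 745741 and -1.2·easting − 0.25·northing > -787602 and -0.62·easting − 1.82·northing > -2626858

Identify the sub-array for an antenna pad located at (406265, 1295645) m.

1·406265 + 0.27·1295645 = 756089.150, which is > 745741
-1.2·406265 − 0.25·1295645 = -811429.250, which is < -787602
-0.62·406265 − 1.82·1295645 = -2609958.200, which is > -2626858
This sign pattern matches Indigo.

Indigo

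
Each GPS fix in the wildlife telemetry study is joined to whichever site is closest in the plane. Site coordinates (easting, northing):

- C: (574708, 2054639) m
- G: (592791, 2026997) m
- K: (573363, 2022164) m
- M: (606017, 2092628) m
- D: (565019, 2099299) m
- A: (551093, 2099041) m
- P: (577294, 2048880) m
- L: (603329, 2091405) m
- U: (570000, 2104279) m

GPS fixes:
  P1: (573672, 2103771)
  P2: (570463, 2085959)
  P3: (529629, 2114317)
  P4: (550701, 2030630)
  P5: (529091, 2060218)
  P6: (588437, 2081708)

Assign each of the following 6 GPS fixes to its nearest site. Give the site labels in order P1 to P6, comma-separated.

P1 → U (d²=13741648.00)
P2 → D (d²=207592736.00)
P3 → A (d²=694059472.00)
P4 → K (d²=585239400.00)
P5 → A (d²=1991313333.00)
P6 → L (d²=315803473.00)

U, D, A, K, A, L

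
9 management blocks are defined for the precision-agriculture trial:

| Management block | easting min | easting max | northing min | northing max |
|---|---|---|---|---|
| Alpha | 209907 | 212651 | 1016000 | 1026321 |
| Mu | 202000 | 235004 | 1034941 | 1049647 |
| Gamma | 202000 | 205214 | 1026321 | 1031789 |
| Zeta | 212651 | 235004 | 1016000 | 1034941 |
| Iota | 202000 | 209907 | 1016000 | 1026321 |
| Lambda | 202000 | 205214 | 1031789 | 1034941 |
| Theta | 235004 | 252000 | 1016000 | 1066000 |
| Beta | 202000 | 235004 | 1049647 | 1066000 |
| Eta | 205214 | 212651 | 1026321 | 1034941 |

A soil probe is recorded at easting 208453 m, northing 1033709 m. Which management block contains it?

Eta

The point has easting = 208453 and northing = 1033709.
Only Eta satisfies 205214 ≤ easting ≤ 212651 and 1026321 ≤ northing ≤ 1034941.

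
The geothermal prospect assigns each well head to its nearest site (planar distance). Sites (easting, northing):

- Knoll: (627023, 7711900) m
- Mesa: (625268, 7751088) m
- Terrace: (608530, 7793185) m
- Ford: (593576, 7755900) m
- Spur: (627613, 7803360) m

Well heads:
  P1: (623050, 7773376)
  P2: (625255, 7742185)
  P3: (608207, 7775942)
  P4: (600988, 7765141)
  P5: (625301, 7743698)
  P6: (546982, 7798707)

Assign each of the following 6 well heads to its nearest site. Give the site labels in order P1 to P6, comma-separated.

Mesa, Mesa, Terrace, Ford, Mesa, Terrace

P1 → Mesa (d²=501674468.00)
P2 → Mesa (d²=79263578.00)
P3 → Terrace (d²=297425378.00)
P4 → Ford (d²=140333825.00)
P5 → Mesa (d²=54613189.00)
P6 → Terrace (d²=3818648788.00)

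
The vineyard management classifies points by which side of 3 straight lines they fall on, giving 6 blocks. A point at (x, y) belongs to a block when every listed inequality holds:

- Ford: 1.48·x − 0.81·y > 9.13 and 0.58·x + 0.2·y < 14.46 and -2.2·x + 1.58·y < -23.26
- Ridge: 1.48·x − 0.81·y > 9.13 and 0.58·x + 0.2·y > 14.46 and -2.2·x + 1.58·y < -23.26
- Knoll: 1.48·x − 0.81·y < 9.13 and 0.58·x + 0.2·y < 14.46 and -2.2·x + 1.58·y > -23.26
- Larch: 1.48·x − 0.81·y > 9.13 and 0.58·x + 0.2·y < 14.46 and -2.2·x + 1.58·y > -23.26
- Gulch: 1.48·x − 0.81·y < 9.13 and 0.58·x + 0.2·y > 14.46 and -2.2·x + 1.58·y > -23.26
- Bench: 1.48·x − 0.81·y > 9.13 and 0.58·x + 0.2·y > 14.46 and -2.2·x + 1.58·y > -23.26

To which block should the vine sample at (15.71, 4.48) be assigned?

1.48·15.71 − 0.81·4.48 = 19.622, which is > 9.13
0.58·15.71 + 0.2·4.48 = 10.008, which is < 14.46
-2.2·15.71 + 1.58·4.48 = -27.484, which is < -23.26
This sign pattern matches Ford.

Ford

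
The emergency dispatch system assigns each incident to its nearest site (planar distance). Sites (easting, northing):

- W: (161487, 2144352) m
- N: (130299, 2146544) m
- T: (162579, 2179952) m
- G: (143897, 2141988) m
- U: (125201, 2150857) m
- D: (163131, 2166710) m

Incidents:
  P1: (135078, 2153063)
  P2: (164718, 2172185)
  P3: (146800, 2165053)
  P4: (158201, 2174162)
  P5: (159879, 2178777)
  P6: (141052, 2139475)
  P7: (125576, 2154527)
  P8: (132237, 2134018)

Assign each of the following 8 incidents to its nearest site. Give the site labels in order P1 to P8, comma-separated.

P1 → N (d²=65336202.00)
P2 → D (d²=32494194.00)
P3 → D (d²=269447210.00)
P4 → T (d²=52690984.00)
P5 → T (d²=8670625.00)
P6 → G (d²=14409194.00)
P7 → U (d²=13609525.00)
P8 → N (d²=160656520.00)

N, D, D, T, T, G, U, N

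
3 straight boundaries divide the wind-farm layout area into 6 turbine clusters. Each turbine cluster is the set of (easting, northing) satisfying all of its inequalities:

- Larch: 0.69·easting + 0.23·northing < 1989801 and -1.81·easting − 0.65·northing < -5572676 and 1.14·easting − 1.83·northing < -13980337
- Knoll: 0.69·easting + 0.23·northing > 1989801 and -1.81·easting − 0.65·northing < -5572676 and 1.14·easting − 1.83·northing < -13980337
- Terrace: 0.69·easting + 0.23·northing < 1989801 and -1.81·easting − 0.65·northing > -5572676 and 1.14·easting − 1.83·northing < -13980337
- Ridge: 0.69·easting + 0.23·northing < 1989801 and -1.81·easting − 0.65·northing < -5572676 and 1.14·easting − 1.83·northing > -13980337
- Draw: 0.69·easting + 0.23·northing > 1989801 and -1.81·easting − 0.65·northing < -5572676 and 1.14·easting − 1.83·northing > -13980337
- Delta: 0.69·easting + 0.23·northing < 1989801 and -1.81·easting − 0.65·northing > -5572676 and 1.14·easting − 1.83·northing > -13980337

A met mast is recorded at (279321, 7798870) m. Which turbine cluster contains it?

Ridge

0.69·279321 + 0.23·7798870 = 1986471.590, which is < 1989801
-1.81·279321 − 0.65·7798870 = -5574836.510, which is < -5572676
1.14·279321 − 1.83·7798870 = -13953506.160, which is > -13980337
This sign pattern matches Ridge.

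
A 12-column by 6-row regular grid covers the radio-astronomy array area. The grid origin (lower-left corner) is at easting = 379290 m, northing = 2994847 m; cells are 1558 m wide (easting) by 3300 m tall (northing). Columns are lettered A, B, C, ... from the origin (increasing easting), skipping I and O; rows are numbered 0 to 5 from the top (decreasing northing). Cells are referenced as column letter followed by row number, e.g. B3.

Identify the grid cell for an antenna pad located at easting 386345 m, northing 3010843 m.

E1

Column index: ⌊(386345 − 379290) / 1558⌋ = ⌊4.528⌋ = 4 → column E
Row offset from origin: ⌊(3010843 − 2994847) / 3300⌋ = ⌊4.847⌋ = 4 → row 1 (counted from top)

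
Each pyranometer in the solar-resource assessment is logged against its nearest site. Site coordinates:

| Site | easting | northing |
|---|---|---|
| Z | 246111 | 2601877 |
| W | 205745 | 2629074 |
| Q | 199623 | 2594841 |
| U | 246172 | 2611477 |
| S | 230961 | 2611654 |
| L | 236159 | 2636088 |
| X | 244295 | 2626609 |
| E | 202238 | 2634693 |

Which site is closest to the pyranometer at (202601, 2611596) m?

Squared distances to each site:
Z: 1987579061.000; W: 315365220.000; Q: 289598509.000; U: 1898446202.000; S: 804292964.000; L: 1725997428.000; X: 1963779805.000; E: 533603178.000.
Minimum at Q.

Q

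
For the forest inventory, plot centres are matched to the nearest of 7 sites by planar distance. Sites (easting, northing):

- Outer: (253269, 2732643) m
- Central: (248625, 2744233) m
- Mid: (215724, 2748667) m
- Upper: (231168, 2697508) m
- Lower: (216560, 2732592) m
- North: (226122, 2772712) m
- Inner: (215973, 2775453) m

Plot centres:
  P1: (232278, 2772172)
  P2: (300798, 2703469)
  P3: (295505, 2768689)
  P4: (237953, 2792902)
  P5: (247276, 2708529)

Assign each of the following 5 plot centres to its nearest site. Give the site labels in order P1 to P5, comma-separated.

North, Outer, Central, North, Upper

P1 → North (d²=38187936.00)
P2 → Outer (d²=3110128117.00)
P3 → Central (d²=2795830336.00)
P4 → North (d²=547608661.00)
P5 → Upper (d²=380930105.00)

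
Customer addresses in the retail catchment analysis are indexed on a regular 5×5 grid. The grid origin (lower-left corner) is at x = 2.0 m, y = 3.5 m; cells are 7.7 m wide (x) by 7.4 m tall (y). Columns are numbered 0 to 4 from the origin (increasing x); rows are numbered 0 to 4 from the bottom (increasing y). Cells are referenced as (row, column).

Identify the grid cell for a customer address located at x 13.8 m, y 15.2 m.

(1, 1)

Column index: ⌊(13.8 − 2.0) / 7.7⌋ = ⌊1.532⌋ = 1
Row offset from origin: ⌊(15.2 − 3.5) / 7.4⌋ = ⌊1.581⌋ = 1 → row 1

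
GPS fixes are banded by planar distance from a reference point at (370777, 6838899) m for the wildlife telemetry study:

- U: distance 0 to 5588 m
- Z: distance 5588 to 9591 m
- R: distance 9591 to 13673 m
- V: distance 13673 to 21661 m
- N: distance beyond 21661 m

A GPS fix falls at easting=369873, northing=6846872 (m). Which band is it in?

Z

Distance = √((369873−370777)² + (6846872−6838899)²) = √(817216.000 + 63568729.000) = 8024.085 m.
5588 ≤ 8024.085 < 9591 → Z.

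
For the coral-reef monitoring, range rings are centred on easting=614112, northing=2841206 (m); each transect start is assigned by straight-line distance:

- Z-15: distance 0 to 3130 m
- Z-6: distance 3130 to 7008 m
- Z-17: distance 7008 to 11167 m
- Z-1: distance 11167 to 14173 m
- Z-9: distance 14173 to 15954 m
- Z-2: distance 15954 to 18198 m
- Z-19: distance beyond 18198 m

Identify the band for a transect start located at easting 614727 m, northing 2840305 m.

Distance = √((614727−614112)² + (2840305−2841206)²) = √(378225.000 + 811801.000) = 1090.883 m.
0 ≤ 1090.883 < 3130 → Z-15.

Z-15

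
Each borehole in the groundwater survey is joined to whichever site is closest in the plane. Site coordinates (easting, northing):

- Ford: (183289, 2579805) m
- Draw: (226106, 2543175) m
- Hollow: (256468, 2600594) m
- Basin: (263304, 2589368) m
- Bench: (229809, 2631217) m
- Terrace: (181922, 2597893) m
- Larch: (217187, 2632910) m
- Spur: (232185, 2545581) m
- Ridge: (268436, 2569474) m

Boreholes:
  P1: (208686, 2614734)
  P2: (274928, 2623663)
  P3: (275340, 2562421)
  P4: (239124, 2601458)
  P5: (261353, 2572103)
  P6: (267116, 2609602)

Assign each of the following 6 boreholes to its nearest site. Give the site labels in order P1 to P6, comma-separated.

P1 → Larch (d²=402633977.00)
P2 → Hollow (d²=872950361.00)
P3 → Ridge (d²=97410025.00)
P4 → Hollow (d²=301560832.00)
P5 → Ridge (d²=57080530.00)
P6 → Hollow (d²=194523968.00)

Larch, Hollow, Ridge, Hollow, Ridge, Hollow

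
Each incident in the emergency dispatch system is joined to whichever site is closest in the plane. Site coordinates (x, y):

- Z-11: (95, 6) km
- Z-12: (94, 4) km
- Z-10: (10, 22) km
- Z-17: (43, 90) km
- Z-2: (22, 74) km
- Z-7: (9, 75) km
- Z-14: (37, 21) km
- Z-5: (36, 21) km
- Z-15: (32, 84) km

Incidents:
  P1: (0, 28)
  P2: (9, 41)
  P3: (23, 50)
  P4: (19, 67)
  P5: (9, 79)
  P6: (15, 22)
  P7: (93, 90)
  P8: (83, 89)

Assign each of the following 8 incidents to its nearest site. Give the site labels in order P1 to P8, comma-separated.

P1 → Z-10 (d²=136.00)
P2 → Z-10 (d²=362.00)
P3 → Z-2 (d²=577.00)
P4 → Z-2 (d²=58.00)
P5 → Z-7 (d²=16.00)
P6 → Z-10 (d²=25.00)
P7 → Z-17 (d²=2500.00)
P8 → Z-17 (d²=1601.00)

Z-10, Z-10, Z-2, Z-2, Z-7, Z-10, Z-17, Z-17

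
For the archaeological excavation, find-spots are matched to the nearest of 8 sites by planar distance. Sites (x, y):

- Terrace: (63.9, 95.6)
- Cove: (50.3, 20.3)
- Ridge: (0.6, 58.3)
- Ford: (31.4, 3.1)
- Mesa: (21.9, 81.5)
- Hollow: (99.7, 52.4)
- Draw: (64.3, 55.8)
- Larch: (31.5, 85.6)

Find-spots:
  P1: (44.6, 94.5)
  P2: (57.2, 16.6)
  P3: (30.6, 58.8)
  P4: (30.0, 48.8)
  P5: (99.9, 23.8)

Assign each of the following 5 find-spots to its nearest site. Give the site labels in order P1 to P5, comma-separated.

Larch, Cove, Mesa, Ridge, Hollow

P1 → Larch (d²=250.82)
P2 → Cove (d²=61.30)
P3 → Mesa (d²=590.98)
P4 → Ridge (d²=954.61)
P5 → Hollow (d²=818.00)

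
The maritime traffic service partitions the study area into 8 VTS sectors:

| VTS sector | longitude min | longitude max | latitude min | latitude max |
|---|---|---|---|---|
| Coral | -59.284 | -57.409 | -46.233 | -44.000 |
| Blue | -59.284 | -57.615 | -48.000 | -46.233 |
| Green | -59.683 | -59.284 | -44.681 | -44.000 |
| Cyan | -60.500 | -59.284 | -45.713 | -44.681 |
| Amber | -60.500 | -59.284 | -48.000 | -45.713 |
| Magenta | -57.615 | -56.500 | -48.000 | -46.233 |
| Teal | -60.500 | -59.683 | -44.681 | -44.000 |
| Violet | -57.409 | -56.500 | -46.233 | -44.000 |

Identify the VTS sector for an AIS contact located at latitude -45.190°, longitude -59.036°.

The point has longitude = -59.036 and latitude = -45.190.
Only Coral satisfies -59.284 ≤ longitude ≤ -57.409 and -46.233 ≤ latitude ≤ -44.000.

Coral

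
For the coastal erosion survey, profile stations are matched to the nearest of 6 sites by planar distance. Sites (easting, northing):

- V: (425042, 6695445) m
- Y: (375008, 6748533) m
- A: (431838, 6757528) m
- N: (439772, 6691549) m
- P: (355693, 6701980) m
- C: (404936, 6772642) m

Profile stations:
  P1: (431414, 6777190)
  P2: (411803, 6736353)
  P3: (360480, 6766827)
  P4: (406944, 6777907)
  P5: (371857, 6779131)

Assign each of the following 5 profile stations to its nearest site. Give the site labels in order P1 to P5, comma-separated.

A, A, Y, C, Y

P1 → A (d²=386774020.00)
P2 → A (d²=849781850.00)
P3 → Y (d²=545733220.00)
P4 → C (d²=31752289.00)
P5 → Y (d²=946166405.00)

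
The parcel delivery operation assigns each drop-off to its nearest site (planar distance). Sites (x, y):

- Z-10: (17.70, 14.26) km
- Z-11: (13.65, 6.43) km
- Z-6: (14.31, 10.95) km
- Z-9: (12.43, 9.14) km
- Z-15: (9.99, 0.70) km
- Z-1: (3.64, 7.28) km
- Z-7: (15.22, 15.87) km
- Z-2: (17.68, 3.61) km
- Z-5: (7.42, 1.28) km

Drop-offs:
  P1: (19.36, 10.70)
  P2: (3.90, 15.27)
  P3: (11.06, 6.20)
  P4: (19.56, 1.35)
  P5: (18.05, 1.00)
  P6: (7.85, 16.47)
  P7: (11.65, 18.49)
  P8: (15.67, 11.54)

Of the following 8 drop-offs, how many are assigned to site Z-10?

1

P1 → Z-10
P2 → Z-1
P3 → Z-11
P4 → Z-2
P5 → Z-2
P6 → Z-7
P7 → Z-7
P8 → Z-6
1 of the 8 goes to Z-10.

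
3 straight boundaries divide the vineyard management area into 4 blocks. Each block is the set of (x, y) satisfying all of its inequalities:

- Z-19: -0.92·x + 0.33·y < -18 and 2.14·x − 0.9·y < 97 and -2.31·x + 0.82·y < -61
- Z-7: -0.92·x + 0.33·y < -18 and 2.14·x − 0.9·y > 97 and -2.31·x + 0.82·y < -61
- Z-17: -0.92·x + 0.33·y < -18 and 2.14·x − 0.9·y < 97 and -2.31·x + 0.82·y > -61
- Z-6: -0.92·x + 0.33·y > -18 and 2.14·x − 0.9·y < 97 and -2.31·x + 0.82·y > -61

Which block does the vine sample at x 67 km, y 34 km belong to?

-0.92·67 + 0.33·34 = -50.420, which is < -18
2.14·67 − 0.9·34 = 112.780, which is > 97
-2.31·67 + 0.82·34 = -126.890, which is < -61
This sign pattern matches Z-7.

Z-7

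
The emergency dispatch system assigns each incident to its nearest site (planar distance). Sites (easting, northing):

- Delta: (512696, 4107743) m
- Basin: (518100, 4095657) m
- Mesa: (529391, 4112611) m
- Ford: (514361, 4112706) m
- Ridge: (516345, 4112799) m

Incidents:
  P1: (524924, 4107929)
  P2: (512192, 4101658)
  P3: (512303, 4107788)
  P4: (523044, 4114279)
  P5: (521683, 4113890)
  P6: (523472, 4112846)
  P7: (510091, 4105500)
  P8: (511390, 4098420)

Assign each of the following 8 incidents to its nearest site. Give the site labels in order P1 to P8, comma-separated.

P1 → Mesa (d²=41875213.00)
P2 → Delta (d²=37281241.00)
P3 → Delta (d²=156474.00)
P4 → Mesa (d²=43066633.00)
P5 → Ridge (d²=29684525.00)
P6 → Mesa (d²=35089786.00)
P7 → Delta (d²=11817074.00)
P8 → Basin (d²=52658269.00)

Mesa, Delta, Delta, Mesa, Ridge, Mesa, Delta, Basin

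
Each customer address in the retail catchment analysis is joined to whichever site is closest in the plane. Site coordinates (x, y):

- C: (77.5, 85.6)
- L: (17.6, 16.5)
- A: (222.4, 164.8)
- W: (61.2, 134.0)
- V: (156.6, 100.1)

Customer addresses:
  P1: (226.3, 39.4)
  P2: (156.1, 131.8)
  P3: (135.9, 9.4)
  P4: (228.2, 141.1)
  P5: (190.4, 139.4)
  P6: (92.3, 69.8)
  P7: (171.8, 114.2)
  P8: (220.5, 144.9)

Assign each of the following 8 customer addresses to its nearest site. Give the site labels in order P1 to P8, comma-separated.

V, V, V, A, A, C, V, A

P1 → V (d²=8542.58)
P2 → V (d²=1005.14)
P3 → V (d²=8654.98)
P4 → A (d²=595.33)
P5 → A (d²=1669.16)
P6 → C (d²=468.68)
P7 → V (d²=429.85)
P8 → A (d²=399.62)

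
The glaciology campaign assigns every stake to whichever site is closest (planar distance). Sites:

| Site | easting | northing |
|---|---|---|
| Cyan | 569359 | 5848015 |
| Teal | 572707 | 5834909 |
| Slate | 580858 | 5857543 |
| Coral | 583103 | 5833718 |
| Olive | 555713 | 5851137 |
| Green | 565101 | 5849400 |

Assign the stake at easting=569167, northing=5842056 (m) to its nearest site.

Cyan

Squared distances to each site:
Cyan: 35546545.000; Teal: 63611209.000; Slate: 376526650.000; Coral: 263734340.000; Olive: 263474677.000; Green: 70466692.000.
Minimum at Cyan.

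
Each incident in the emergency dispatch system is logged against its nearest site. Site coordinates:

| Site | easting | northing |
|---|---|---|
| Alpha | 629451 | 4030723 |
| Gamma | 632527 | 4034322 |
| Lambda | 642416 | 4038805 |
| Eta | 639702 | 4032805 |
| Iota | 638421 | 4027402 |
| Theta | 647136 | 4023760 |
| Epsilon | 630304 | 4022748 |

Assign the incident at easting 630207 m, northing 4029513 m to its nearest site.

Squared distances to each site:
Alpha: 2035636.000; Gamma: 28508881.000; Lambda: 235400945.000; Eta: 100992289.000; Iota: 71926117.000; Theta: 319688050.000; Epsilon: 45774634.000.
Minimum at Alpha.

Alpha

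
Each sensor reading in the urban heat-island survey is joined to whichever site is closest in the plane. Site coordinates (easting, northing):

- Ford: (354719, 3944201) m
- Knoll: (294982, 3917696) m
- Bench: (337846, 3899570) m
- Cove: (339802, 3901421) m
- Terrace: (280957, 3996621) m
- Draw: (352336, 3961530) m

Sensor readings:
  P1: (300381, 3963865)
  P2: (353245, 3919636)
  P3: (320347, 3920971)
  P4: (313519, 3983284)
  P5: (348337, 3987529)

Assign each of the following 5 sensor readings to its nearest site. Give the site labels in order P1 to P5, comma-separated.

P1 → Terrace (d²=1450247312.00)
P2 → Cove (d²=512500474.00)
P3 → Knoll (d²=654108850.00)
P4 → Terrace (d²=1238159413.00)
P5 → Draw (d²=691940002.00)

Terrace, Cove, Knoll, Terrace, Draw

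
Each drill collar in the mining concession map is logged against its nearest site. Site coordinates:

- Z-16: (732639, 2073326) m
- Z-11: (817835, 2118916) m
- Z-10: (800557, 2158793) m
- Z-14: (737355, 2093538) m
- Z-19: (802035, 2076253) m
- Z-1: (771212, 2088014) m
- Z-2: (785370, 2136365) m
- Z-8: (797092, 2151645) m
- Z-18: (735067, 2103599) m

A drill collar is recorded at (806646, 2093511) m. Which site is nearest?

Squared distances to each site:
Z-16: 5884470274.000; Z-11: 770607746.000; Z-10: 4298815445.000; Z-14: 4801243410.000; Z-19: 319099885.000; Z-1: 1285785365.000; Z-2: 2289133492.000; Z-8: 3470840872.000; Z-18: 5225320985.000.
Minimum at Z-19.

Z-19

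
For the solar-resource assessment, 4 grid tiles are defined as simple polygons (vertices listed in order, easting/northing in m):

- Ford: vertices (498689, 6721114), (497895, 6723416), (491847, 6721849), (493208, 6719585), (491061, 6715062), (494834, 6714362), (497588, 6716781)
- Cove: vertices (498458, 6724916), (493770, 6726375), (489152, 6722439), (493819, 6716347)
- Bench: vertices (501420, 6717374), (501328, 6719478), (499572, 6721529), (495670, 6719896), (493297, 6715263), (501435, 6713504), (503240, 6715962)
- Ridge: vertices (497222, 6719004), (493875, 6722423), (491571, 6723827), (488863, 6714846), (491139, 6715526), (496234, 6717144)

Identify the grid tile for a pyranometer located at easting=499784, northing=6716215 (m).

Bench

Cast a ray rightward from (499784, 6716215). For each polygon, the edges (by vertex number in listed order) whose endpoints lie on opposite sides of northing = 6716215, where each meets that height, and whether that is right or left of the point:
Ford: 4–5 at easting≈491608.3 (left), 6–7 at easting≈496943.6 (left) → 0 crossings.
Cove: no edge straddles that height → 0 crossings.
Bench: 4–5 at easting≈493784.6 (left), 7–1 at easting≈502913.9 (right) → 1 crossing.
Ridge: 3–4 at easting≈489275.8 (left), 5–6 at easting≈493308.6 (left) → 0 crossings.
Only Bench has an odd count, so the point is inside Bench.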